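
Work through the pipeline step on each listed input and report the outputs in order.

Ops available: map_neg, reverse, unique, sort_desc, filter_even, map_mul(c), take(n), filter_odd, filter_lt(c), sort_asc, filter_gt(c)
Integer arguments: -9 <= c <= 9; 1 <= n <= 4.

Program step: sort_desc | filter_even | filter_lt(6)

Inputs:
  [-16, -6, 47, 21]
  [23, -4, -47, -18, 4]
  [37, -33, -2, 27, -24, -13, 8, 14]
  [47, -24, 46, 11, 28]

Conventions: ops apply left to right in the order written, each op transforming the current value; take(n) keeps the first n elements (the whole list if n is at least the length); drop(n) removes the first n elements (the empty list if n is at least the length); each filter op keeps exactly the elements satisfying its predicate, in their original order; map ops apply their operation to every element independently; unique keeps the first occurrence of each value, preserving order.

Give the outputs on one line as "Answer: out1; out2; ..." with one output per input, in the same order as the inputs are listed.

[-6, -16]; [4, -4, -18]; [-2, -24]; [-24]

Execution, op by op:
  [-16, -6, 47, 21] -> [47, 21, -6, -16] -> [-6, -16] -> [-6, -16]
  [23, -4, -47, -18, 4] -> [23, 4, -4, -18, -47] -> [4, -4, -18] -> [4, -4, -18]
  [37, -33, -2, 27, -24, -13, 8, 14] -> [37, 27, 14, 8, -2, -13, -24, -33] -> [14, 8, -2, -24] -> [-2, -24]
  [47, -24, 46, 11, 28] -> [47, 46, 28, 11, -24] -> [46, 28, -24] -> [-24]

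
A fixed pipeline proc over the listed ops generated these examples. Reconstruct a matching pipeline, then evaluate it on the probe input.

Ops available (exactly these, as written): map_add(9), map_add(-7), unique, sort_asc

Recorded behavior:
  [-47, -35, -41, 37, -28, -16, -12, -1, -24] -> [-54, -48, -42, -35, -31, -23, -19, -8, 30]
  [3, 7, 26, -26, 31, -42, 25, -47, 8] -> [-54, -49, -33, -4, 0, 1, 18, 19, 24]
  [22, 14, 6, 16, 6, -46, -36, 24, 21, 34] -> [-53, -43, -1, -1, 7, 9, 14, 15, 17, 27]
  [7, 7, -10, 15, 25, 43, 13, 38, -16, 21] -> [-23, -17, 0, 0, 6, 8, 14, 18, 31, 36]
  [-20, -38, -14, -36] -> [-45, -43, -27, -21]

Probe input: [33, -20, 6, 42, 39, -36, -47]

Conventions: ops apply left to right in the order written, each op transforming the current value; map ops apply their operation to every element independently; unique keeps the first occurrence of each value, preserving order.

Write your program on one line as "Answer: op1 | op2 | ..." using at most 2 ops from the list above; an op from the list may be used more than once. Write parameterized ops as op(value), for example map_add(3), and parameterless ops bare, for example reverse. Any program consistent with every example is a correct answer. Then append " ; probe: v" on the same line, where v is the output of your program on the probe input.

sort_asc | map_add(-7) ; probe: [-54, -43, -27, -1, 26, 32, 35]

Check, running the answer program on each example:
  [-47, -35, -41, 37, -28, -16, -12, -1, -24] -> [-47, -41, -35, -28, -24, -16, -12, -1, 37] -> [-54, -48, -42, -35, -31, -23, -19, -8, 30]
  [3, 7, 26, -26, 31, -42, 25, -47, 8] -> [-47, -42, -26, 3, 7, 8, 25, 26, 31] -> [-54, -49, -33, -4, 0, 1, 18, 19, 24]
  [22, 14, 6, 16, 6, -46, -36, 24, 21, 34] -> [-46, -36, 6, 6, 14, 16, 21, 22, 24, 34] -> [-53, -43, -1, -1, 7, 9, 14, 15, 17, 27]
  [7, 7, -10, 15, 25, 43, 13, 38, -16, 21] -> [-16, -10, 7, 7, 13, 15, 21, 25, 38, 43] -> [-23, -17, 0, 0, 6, 8, 14, 18, 31, 36]
  [-20, -38, -14, -36] -> [-38, -36, -20, -14] -> [-45, -43, -27, -21]
  probe: [33, -20, 6, 42, 39, -36, -47] -> [-47, -36, -20, 6, 33, 39, 42] -> [-54, -43, -27, -1, 26, 32, 35]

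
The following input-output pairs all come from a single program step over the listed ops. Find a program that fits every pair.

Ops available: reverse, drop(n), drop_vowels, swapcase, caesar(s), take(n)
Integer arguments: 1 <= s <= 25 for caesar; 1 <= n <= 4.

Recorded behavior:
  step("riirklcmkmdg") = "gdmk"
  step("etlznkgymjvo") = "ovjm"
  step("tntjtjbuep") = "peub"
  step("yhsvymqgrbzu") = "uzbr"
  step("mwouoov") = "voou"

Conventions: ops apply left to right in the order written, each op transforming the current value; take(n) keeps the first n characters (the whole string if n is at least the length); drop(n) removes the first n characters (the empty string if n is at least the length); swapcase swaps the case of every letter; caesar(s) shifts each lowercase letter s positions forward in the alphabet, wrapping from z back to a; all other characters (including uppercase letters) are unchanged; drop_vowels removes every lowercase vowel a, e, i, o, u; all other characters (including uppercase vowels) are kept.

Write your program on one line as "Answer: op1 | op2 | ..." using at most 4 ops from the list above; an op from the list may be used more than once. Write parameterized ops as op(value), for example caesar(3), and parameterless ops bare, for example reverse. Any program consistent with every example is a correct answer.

drop(1) | reverse | take(4)

Check, running the answer program on each example:
  "riirklcmkmdg" -> "iirklcmkmdg" -> "gdmkmclkrii" -> "gdmk"
  "etlznkgymjvo" -> "tlznkgymjvo" -> "ovjmygknzlt" -> "ovjm"
  "tntjtjbuep" -> "ntjtjbuep" -> "peubjtjtn" -> "peub"
  "yhsvymqgrbzu" -> "hsvymqgrbzu" -> "uzbrgqmyvsh" -> "uzbr"
  "mwouoov" -> "wouoov" -> "voouow" -> "voou"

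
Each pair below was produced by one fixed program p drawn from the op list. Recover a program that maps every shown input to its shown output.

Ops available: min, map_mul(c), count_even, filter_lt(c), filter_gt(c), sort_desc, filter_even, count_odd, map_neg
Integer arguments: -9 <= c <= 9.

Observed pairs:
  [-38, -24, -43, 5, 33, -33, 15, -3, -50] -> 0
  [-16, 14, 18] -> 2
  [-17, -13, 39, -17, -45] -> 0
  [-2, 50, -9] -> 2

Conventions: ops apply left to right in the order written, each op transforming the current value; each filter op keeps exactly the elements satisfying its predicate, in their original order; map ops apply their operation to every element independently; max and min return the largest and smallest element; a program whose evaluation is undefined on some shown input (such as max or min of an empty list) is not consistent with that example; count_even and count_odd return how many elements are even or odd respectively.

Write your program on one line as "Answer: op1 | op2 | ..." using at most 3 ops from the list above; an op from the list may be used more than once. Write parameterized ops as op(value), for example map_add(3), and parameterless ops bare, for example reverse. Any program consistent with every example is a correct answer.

map_neg | filter_lt(3) | count_even

Check, running the answer program on each example:
  [-38, -24, -43, 5, 33, -33, 15, -3, -50] -> [38, 24, 43, -5, -33, 33, -15, 3, 50] -> [-5, -33, -15] -> 0
  [-16, 14, 18] -> [16, -14, -18] -> [-14, -18] -> 2
  [-17, -13, 39, -17, -45] -> [17, 13, -39, 17, 45] -> [-39] -> 0
  [-2, 50, -9] -> [2, -50, 9] -> [2, -50] -> 2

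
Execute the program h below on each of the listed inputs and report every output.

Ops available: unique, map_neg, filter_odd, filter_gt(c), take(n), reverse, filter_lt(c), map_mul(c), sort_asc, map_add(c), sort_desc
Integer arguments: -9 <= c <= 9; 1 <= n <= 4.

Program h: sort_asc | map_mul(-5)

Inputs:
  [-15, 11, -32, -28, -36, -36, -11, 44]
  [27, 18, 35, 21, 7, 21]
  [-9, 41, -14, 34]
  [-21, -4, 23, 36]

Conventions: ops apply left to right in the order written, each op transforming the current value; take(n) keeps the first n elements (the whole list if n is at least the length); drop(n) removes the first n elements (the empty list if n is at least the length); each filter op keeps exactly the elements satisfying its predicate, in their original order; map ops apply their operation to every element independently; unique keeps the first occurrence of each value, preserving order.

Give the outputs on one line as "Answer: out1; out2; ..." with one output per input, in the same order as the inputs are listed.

[180, 180, 160, 140, 75, 55, -55, -220]; [-35, -90, -105, -105, -135, -175]; [70, 45, -170, -205]; [105, 20, -115, -180]

Execution, op by op:
  [-15, 11, -32, -28, -36, -36, -11, 44] -> [-36, -36, -32, -28, -15, -11, 11, 44] -> [180, 180, 160, 140, 75, 55, -55, -220]
  [27, 18, 35, 21, 7, 21] -> [7, 18, 21, 21, 27, 35] -> [-35, -90, -105, -105, -135, -175]
  [-9, 41, -14, 34] -> [-14, -9, 34, 41] -> [70, 45, -170, -205]
  [-21, -4, 23, 36] -> [-21, -4, 23, 36] -> [105, 20, -115, -180]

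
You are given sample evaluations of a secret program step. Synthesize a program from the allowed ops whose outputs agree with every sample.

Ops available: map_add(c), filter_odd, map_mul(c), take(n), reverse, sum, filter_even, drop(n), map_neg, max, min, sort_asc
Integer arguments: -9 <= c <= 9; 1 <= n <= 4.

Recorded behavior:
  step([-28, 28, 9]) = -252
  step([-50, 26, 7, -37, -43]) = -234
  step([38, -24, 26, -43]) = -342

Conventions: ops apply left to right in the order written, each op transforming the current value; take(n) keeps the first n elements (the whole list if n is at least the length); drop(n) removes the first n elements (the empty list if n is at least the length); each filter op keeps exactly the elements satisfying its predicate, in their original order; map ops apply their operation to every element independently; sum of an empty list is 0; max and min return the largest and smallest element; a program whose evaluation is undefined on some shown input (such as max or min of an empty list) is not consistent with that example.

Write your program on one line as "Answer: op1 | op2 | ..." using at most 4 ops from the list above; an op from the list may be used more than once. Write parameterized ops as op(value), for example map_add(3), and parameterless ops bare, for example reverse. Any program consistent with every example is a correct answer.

sort_asc | reverse | map_mul(-9) | min

Check, running the answer program on each example:
  [-28, 28, 9] -> [-28, 9, 28] -> [28, 9, -28] -> [-252, -81, 252] -> -252
  [-50, 26, 7, -37, -43] -> [-50, -43, -37, 7, 26] -> [26, 7, -37, -43, -50] -> [-234, -63, 333, 387, 450] -> -234
  [38, -24, 26, -43] -> [-43, -24, 26, 38] -> [38, 26, -24, -43] -> [-342, -234, 216, 387] -> -342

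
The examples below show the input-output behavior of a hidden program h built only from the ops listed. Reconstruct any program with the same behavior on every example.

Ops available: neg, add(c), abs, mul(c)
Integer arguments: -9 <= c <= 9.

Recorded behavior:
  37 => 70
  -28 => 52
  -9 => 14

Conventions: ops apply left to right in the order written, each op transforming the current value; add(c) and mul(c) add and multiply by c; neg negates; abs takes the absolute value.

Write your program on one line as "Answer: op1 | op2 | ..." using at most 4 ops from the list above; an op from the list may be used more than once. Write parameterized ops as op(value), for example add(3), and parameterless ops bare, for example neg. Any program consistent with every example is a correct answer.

abs | mul(2) | add(-4)

Check, running the answer program on each example:
  37 -> 37 -> 74 -> 70
  -28 -> 28 -> 56 -> 52
  -9 -> 9 -> 18 -> 14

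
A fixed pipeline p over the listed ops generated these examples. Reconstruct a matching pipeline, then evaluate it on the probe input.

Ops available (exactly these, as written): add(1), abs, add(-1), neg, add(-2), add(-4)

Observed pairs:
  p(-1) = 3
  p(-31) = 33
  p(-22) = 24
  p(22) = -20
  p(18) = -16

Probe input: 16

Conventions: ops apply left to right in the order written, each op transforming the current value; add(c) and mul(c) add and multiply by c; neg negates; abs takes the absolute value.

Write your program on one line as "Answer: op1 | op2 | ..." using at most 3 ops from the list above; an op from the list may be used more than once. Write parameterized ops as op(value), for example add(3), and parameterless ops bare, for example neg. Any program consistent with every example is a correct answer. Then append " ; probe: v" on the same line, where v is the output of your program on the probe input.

add(-2) | neg ; probe: -14

Check, running the answer program on each example:
  -1 -> -3 -> 3
  -31 -> -33 -> 33
  -22 -> -24 -> 24
  22 -> 20 -> -20
  18 -> 16 -> -16
  probe: 16 -> 14 -> -14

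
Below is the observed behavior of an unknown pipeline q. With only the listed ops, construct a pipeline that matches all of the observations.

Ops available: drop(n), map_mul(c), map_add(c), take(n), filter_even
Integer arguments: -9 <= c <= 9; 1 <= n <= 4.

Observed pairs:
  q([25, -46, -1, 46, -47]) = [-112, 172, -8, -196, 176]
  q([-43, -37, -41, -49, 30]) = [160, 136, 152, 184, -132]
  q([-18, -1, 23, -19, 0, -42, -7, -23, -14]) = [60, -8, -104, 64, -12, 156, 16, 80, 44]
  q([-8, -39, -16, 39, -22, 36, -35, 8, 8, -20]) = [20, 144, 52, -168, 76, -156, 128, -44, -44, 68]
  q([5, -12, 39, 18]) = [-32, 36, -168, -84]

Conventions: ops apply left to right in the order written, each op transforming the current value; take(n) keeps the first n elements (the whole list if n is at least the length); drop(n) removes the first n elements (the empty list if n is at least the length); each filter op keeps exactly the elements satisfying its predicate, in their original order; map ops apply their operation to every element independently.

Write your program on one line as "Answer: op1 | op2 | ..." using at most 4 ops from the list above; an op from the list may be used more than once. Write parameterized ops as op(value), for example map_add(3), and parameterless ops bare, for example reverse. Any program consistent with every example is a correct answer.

map_add(-6) | map_add(9) | map_mul(-4)

Check, running the answer program on each example:
  [25, -46, -1, 46, -47] -> [19, -52, -7, 40, -53] -> [28, -43, 2, 49, -44] -> [-112, 172, -8, -196, 176]
  [-43, -37, -41, -49, 30] -> [-49, -43, -47, -55, 24] -> [-40, -34, -38, -46, 33] -> [160, 136, 152, 184, -132]
  [-18, -1, 23, -19, 0, -42, -7, -23, -14] -> [-24, -7, 17, -25, -6, -48, -13, -29, -20] -> [-15, 2, 26, -16, 3, -39, -4, -20, -11] -> [60, -8, -104, 64, -12, 156, 16, 80, 44]
  [-8, -39, -16, 39, -22, 36, -35, 8, 8, -20] -> [-14, -45, -22, 33, -28, 30, -41, 2, 2, -26] -> [-5, -36, -13, 42, -19, 39, -32, 11, 11, -17] -> [20, 144, 52, -168, 76, -156, 128, -44, -44, 68]
  [5, -12, 39, 18] -> [-1, -18, 33, 12] -> [8, -9, 42, 21] -> [-32, 36, -168, -84]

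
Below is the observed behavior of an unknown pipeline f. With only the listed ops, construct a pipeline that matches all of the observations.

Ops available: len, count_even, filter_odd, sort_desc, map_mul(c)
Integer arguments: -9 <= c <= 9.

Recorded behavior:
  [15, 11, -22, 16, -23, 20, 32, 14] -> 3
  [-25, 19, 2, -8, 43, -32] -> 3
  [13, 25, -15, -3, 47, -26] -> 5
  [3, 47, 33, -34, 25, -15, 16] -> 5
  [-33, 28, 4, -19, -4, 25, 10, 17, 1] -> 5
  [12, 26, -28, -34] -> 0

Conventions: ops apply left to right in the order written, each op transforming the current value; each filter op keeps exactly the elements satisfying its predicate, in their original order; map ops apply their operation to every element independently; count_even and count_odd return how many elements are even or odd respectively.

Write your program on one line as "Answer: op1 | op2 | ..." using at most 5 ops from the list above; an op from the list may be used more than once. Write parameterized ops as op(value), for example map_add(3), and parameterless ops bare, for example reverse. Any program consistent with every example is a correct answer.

filter_odd | map_mul(-2) | sort_desc | len

Check, running the answer program on each example:
  [15, 11, -22, 16, -23, 20, 32, 14] -> [15, 11, -23] -> [-30, -22, 46] -> [46, -22, -30] -> 3
  [-25, 19, 2, -8, 43, -32] -> [-25, 19, 43] -> [50, -38, -86] -> [50, -38, -86] -> 3
  [13, 25, -15, -3, 47, -26] -> [13, 25, -15, -3, 47] -> [-26, -50, 30, 6, -94] -> [30, 6, -26, -50, -94] -> 5
  [3, 47, 33, -34, 25, -15, 16] -> [3, 47, 33, 25, -15] -> [-6, -94, -66, -50, 30] -> [30, -6, -50, -66, -94] -> 5
  [-33, 28, 4, -19, -4, 25, 10, 17, 1] -> [-33, -19, 25, 17, 1] -> [66, 38, -50, -34, -2] -> [66, 38, -2, -34, -50] -> 5
  [12, 26, -28, -34] -> [] -> [] -> [] -> 0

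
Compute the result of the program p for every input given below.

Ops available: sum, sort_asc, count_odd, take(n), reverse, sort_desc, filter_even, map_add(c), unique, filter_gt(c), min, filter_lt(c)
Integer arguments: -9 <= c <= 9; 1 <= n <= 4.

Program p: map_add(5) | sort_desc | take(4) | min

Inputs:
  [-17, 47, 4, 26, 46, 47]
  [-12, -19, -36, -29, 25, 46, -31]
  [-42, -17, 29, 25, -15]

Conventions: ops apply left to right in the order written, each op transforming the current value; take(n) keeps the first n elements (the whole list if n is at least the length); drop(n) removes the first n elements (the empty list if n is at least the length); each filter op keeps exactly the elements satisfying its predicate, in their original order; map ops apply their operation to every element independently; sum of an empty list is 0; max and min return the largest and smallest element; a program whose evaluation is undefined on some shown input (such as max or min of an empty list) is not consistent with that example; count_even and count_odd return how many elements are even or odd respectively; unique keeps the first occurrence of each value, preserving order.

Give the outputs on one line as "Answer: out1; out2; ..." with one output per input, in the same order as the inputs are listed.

Execution, op by op:
  [-17, 47, 4, 26, 46, 47] -> [-12, 52, 9, 31, 51, 52] -> [52, 52, 51, 31, 9, -12] -> [52, 52, 51, 31] -> 31
  [-12, -19, -36, -29, 25, 46, -31] -> [-7, -14, -31, -24, 30, 51, -26] -> [51, 30, -7, -14, -24, -26, -31] -> [51, 30, -7, -14] -> -14
  [-42, -17, 29, 25, -15] -> [-37, -12, 34, 30, -10] -> [34, 30, -10, -12, -37] -> [34, 30, -10, -12] -> -12

31; -14; -12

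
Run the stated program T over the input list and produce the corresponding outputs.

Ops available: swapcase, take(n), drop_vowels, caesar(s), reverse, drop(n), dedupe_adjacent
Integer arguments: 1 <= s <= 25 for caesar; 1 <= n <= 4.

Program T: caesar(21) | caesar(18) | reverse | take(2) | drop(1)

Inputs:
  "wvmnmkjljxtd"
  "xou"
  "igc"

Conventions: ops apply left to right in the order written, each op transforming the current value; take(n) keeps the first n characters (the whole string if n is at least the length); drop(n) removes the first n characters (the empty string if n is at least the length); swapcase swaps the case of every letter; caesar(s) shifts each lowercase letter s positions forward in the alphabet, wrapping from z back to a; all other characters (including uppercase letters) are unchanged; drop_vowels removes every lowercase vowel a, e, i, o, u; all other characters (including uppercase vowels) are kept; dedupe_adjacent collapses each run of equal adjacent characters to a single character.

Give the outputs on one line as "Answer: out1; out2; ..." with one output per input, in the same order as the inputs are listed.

Execution, op by op:
  "wvmnmkjljxtd" -> "rqhihfegesoy" -> "jizazxwywkgq" -> "qgkwywxzazij" -> "qg" -> "g"
  "xou" -> "sjp" -> "kbh" -> "hbk" -> "hb" -> "b"
  "igc" -> "dbx" -> "vtp" -> "ptv" -> "pt" -> "t"

"g"; "b"; "t"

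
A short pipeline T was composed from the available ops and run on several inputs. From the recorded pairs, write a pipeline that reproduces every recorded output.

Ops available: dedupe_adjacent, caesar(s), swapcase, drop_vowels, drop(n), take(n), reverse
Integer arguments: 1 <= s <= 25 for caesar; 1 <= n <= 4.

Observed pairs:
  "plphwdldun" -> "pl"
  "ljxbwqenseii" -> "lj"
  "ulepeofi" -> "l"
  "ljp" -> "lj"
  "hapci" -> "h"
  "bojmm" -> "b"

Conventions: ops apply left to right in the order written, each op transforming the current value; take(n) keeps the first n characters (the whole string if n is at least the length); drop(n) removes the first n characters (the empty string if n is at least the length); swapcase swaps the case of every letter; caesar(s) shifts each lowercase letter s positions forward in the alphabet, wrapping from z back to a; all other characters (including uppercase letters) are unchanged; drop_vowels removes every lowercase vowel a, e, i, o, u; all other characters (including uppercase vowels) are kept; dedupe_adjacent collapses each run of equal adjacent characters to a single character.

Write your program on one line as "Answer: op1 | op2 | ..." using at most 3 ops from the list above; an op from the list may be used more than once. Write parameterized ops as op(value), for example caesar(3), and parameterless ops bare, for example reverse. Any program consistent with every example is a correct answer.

dedupe_adjacent | take(2) | drop_vowels

Check, running the answer program on each example:
  "plphwdldun" -> "plphwdldun" -> "pl" -> "pl"
  "ljxbwqenseii" -> "ljxbwqensei" -> "lj" -> "lj"
  "ulepeofi" -> "ulepeofi" -> "ul" -> "l"
  "ljp" -> "ljp" -> "lj" -> "lj"
  "hapci" -> "hapci" -> "ha" -> "h"
  "bojmm" -> "bojm" -> "bo" -> "b"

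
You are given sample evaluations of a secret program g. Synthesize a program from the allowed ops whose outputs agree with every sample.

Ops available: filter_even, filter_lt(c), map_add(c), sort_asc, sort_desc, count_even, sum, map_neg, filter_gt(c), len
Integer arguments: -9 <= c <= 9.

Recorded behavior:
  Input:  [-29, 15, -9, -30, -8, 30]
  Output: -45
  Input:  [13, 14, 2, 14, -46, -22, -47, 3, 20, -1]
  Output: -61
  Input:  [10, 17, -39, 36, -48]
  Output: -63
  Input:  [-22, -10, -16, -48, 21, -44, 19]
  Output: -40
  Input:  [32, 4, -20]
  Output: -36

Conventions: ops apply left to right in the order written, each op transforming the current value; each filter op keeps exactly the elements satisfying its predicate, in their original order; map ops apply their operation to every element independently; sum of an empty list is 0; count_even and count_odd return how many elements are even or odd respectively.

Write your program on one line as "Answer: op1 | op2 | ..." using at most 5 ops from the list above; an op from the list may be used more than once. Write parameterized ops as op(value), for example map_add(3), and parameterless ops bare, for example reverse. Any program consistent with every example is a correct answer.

filter_gt(-6) | map_neg | filter_lt(-3) | sum

Check, running the answer program on each example:
  [-29, 15, -9, -30, -8, 30] -> [15, 30] -> [-15, -30] -> [-15, -30] -> -45
  [13, 14, 2, 14, -46, -22, -47, 3, 20, -1] -> [13, 14, 2, 14, 3, 20, -1] -> [-13, -14, -2, -14, -3, -20, 1] -> [-13, -14, -14, -20] -> -61
  [10, 17, -39, 36, -48] -> [10, 17, 36] -> [-10, -17, -36] -> [-10, -17, -36] -> -63
  [-22, -10, -16, -48, 21, -44, 19] -> [21, 19] -> [-21, -19] -> [-21, -19] -> -40
  [32, 4, -20] -> [32, 4] -> [-32, -4] -> [-32, -4] -> -36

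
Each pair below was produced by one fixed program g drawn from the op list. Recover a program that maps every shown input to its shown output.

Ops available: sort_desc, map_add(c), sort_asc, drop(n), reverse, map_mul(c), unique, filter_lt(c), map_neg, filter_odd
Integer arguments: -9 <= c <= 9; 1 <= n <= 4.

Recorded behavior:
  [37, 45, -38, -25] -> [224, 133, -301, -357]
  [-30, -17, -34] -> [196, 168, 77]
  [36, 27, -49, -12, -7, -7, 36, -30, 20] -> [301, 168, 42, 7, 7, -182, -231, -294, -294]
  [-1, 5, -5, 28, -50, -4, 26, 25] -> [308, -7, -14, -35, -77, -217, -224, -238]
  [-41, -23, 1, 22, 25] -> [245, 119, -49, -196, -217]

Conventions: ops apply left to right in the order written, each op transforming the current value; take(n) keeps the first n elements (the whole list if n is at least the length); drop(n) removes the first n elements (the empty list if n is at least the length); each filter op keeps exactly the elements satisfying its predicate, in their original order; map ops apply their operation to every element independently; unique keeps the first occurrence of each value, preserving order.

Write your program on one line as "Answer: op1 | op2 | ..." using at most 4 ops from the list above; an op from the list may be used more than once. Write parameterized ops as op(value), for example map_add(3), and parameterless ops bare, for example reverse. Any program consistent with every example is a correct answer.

sort_asc | map_add(6) | map_mul(-7)

Check, running the answer program on each example:
  [37, 45, -38, -25] -> [-38, -25, 37, 45] -> [-32, -19, 43, 51] -> [224, 133, -301, -357]
  [-30, -17, -34] -> [-34, -30, -17] -> [-28, -24, -11] -> [196, 168, 77]
  [36, 27, -49, -12, -7, -7, 36, -30, 20] -> [-49, -30, -12, -7, -7, 20, 27, 36, 36] -> [-43, -24, -6, -1, -1, 26, 33, 42, 42] -> [301, 168, 42, 7, 7, -182, -231, -294, -294]
  [-1, 5, -5, 28, -50, -4, 26, 25] -> [-50, -5, -4, -1, 5, 25, 26, 28] -> [-44, 1, 2, 5, 11, 31, 32, 34] -> [308, -7, -14, -35, -77, -217, -224, -238]
  [-41, -23, 1, 22, 25] -> [-41, -23, 1, 22, 25] -> [-35, -17, 7, 28, 31] -> [245, 119, -49, -196, -217]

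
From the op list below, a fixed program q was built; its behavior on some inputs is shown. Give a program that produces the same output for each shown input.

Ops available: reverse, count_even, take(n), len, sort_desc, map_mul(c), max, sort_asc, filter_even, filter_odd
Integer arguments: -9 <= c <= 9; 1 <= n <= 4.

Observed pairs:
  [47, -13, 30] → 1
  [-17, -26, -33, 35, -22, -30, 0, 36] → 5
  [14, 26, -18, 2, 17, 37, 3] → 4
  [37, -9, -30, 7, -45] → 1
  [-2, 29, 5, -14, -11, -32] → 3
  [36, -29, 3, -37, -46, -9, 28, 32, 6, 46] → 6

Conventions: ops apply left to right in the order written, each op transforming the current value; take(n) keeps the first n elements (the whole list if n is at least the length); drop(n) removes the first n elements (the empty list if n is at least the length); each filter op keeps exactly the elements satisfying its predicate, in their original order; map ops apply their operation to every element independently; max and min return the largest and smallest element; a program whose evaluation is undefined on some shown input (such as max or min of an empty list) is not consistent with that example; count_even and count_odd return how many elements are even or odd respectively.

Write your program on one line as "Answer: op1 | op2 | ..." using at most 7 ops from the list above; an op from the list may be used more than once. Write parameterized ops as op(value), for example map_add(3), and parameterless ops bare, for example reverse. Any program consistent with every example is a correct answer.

filter_even | map_mul(6) | sort_desc | map_mul(-4) | sort_desc | len

Check, running the answer program on each example:
  [47, -13, 30] -> [30] -> [180] -> [180] -> [-720] -> [-720] -> 1
  [-17, -26, -33, 35, -22, -30, 0, 36] -> [-26, -22, -30, 0, 36] -> [-156, -132, -180, 0, 216] -> [216, 0, -132, -156, -180] -> [-864, 0, 528, 624, 720] -> [720, 624, 528, 0, -864] -> 5
  [14, 26, -18, 2, 17, 37, 3] -> [14, 26, -18, 2] -> [84, 156, -108, 12] -> [156, 84, 12, -108] -> [-624, -336, -48, 432] -> [432, -48, -336, -624] -> 4
  [37, -9, -30, 7, -45] -> [-30] -> [-180] -> [-180] -> [720] -> [720] -> 1
  [-2, 29, 5, -14, -11, -32] -> [-2, -14, -32] -> [-12, -84, -192] -> [-12, -84, -192] -> [48, 336, 768] -> [768, 336, 48] -> 3
  [36, -29, 3, -37, -46, -9, 28, 32, 6, 46] -> [36, -46, 28, 32, 6, 46] -> [216, -276, 168, 192, 36, 276] -> [276, 216, 192, 168, 36, -276] -> [-1104, -864, -768, -672, -144, 1104] -> [1104, -144, -672, -768, -864, -1104] -> 6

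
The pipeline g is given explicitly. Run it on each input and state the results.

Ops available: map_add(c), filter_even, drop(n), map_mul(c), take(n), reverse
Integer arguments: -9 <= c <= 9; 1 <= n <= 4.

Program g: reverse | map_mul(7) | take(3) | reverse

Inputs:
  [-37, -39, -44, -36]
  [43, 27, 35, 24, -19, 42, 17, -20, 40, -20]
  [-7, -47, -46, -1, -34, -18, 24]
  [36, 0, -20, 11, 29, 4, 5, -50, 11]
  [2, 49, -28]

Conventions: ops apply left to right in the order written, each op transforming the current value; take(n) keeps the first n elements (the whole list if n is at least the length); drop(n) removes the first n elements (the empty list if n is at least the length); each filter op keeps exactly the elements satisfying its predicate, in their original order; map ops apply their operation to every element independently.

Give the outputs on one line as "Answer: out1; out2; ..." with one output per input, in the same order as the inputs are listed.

[-273, -308, -252]; [-140, 280, -140]; [-238, -126, 168]; [35, -350, 77]; [14, 343, -196]

Execution, op by op:
  [-37, -39, -44, -36] -> [-36, -44, -39, -37] -> [-252, -308, -273, -259] -> [-252, -308, -273] -> [-273, -308, -252]
  [43, 27, 35, 24, -19, 42, 17, -20, 40, -20] -> [-20, 40, -20, 17, 42, -19, 24, 35, 27, 43] -> [-140, 280, -140, 119, 294, -133, 168, 245, 189, 301] -> [-140, 280, -140] -> [-140, 280, -140]
  [-7, -47, -46, -1, -34, -18, 24] -> [24, -18, -34, -1, -46, -47, -7] -> [168, -126, -238, -7, -322, -329, -49] -> [168, -126, -238] -> [-238, -126, 168]
  [36, 0, -20, 11, 29, 4, 5, -50, 11] -> [11, -50, 5, 4, 29, 11, -20, 0, 36] -> [77, -350, 35, 28, 203, 77, -140, 0, 252] -> [77, -350, 35] -> [35, -350, 77]
  [2, 49, -28] -> [-28, 49, 2] -> [-196, 343, 14] -> [-196, 343, 14] -> [14, 343, -196]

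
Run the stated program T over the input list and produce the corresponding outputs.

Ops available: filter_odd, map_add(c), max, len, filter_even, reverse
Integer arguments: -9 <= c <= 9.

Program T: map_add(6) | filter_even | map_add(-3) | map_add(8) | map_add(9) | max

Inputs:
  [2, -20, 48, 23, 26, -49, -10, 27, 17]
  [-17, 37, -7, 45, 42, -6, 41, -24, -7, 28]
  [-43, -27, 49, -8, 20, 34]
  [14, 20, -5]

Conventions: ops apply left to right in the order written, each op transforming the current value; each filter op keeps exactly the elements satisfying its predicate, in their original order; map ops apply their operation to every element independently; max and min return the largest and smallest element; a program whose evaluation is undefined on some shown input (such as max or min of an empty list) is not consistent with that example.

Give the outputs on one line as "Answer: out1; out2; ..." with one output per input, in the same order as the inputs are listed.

68; 62; 54; 40

Execution, op by op:
  [2, -20, 48, 23, 26, -49, -10, 27, 17] -> [8, -14, 54, 29, 32, -43, -4, 33, 23] -> [8, -14, 54, 32, -4] -> [5, -17, 51, 29, -7] -> [13, -9, 59, 37, 1] -> [22, 0, 68, 46, 10] -> 68
  [-17, 37, -7, 45, 42, -6, 41, -24, -7, 28] -> [-11, 43, -1, 51, 48, 0, 47, -18, -1, 34] -> [48, 0, -18, 34] -> [45, -3, -21, 31] -> [53, 5, -13, 39] -> [62, 14, -4, 48] -> 62
  [-43, -27, 49, -8, 20, 34] -> [-37, -21, 55, -2, 26, 40] -> [-2, 26, 40] -> [-5, 23, 37] -> [3, 31, 45] -> [12, 40, 54] -> 54
  [14, 20, -5] -> [20, 26, 1] -> [20, 26] -> [17, 23] -> [25, 31] -> [34, 40] -> 40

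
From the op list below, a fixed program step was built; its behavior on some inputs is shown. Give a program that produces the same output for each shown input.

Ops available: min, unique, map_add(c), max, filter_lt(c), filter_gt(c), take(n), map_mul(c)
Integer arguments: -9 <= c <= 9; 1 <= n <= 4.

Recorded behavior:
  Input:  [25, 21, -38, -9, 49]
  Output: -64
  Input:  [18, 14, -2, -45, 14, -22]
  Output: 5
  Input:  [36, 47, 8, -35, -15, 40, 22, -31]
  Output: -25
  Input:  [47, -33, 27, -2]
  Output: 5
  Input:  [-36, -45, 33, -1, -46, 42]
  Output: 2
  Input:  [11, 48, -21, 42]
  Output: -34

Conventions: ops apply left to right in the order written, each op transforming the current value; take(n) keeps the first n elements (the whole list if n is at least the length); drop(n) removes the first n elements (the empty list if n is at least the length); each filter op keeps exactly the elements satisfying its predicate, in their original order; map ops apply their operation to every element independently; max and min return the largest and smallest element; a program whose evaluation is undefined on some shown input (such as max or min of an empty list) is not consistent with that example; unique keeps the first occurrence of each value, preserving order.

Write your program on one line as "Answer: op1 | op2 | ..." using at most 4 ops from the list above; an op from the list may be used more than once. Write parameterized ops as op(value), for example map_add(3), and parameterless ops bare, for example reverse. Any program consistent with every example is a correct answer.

filter_gt(-4) | map_mul(-3) | map_add(-1) | max

Check, running the answer program on each example:
  [25, 21, -38, -9, 49] -> [25, 21, 49] -> [-75, -63, -147] -> [-76, -64, -148] -> -64
  [18, 14, -2, -45, 14, -22] -> [18, 14, -2, 14] -> [-54, -42, 6, -42] -> [-55, -43, 5, -43] -> 5
  [36, 47, 8, -35, -15, 40, 22, -31] -> [36, 47, 8, 40, 22] -> [-108, -141, -24, -120, -66] -> [-109, -142, -25, -121, -67] -> -25
  [47, -33, 27, -2] -> [47, 27, -2] -> [-141, -81, 6] -> [-142, -82, 5] -> 5
  [-36, -45, 33, -1, -46, 42] -> [33, -1, 42] -> [-99, 3, -126] -> [-100, 2, -127] -> 2
  [11, 48, -21, 42] -> [11, 48, 42] -> [-33, -144, -126] -> [-34, -145, -127] -> -34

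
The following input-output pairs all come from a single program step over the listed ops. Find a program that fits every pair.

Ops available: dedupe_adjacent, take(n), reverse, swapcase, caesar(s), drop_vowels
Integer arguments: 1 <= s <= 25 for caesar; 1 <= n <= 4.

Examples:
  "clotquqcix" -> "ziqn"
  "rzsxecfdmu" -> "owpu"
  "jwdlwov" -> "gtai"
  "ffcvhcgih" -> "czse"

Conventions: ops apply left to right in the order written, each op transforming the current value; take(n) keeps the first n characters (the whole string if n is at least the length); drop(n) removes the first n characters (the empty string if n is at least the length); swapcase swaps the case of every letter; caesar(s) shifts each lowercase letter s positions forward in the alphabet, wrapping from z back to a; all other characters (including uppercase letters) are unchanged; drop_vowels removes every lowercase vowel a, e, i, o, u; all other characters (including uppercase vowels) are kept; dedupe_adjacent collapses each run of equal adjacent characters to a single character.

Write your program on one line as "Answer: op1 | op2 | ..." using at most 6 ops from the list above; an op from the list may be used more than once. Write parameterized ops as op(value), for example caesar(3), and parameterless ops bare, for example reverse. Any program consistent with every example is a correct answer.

drop_vowels | caesar(23) | reverse | dedupe_adjacent | reverse | take(4)

Check, running the answer program on each example:
  "clotquqcix" -> "cltqqcx" -> "ziqnnzu" -> "uznnqiz" -> "uznqiz" -> "ziqnzu" -> "ziqn"
  "rzsxecfdmu" -> "rzsxcfdm" -> "owpuzcaj" -> "jaczupwo" -> "jaczupwo" -> "owpuzcaj" -> "owpu"
  "jwdlwov" -> "jwdlwv" -> "gtaits" -> "stiatg" -> "stiatg" -> "gtaits" -> "gtai"
  "ffcvhcgih" -> "ffcvhcgh" -> "cczsezde" -> "edzeszcc" -> "edzeszc" -> "czsezde" -> "czse"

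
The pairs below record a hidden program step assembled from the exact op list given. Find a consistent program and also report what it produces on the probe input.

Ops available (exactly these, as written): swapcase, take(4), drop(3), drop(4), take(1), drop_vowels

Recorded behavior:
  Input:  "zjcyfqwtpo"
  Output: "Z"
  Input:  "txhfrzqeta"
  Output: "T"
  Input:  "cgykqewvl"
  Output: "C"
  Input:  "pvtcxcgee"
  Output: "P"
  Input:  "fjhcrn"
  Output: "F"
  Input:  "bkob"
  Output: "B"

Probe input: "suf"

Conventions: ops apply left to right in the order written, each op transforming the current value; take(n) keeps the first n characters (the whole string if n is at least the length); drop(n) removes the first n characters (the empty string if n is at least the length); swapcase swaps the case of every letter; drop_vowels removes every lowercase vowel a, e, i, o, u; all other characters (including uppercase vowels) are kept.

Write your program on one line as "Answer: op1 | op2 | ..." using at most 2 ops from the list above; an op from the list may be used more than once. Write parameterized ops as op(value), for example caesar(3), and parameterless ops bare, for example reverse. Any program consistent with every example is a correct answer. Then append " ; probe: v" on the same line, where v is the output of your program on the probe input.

take(1) | swapcase ; probe: "S"

Check, running the answer program on each example:
  "zjcyfqwtpo" -> "z" -> "Z"
  "txhfrzqeta" -> "t" -> "T"
  "cgykqewvl" -> "c" -> "C"
  "pvtcxcgee" -> "p" -> "P"
  "fjhcrn" -> "f" -> "F"
  "bkob" -> "b" -> "B"
  probe: "suf" -> "s" -> "S"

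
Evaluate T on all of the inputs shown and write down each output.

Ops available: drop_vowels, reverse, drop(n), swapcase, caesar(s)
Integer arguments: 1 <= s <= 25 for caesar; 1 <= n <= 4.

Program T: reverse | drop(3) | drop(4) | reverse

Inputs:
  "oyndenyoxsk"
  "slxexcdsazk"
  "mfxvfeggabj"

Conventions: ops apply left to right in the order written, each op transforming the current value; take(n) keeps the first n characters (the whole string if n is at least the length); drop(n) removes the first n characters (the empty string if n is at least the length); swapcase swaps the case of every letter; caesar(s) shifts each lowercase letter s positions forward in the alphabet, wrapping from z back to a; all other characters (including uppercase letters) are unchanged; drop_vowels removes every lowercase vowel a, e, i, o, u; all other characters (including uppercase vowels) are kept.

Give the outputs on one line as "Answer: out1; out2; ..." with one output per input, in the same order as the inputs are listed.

"oynd"; "slxe"; "mfxv"

Execution, op by op:
  "oyndenyoxsk" -> "ksxoynednyo" -> "oynednyo" -> "dnyo" -> "oynd"
  "slxexcdsazk" -> "kzasdcxexls" -> "sdcxexls" -> "exls" -> "slxe"
  "mfxvfeggabj" -> "jbaggefvxfm" -> "ggefvxfm" -> "vxfm" -> "mfxv"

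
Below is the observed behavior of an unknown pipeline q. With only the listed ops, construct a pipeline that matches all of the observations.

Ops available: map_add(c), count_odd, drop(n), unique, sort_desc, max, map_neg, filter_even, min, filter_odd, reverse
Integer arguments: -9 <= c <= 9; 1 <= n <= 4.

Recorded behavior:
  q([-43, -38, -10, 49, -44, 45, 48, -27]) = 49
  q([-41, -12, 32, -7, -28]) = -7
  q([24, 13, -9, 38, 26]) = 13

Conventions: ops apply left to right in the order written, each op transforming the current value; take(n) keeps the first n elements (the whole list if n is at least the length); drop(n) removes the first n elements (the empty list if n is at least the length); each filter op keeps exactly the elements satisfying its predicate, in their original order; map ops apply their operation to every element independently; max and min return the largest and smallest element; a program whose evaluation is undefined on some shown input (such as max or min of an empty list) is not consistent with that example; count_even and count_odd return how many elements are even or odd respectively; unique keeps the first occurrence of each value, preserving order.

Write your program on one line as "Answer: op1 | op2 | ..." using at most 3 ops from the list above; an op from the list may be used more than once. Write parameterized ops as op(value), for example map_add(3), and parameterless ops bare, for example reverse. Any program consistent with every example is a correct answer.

filter_odd | max

Check, running the answer program on each example:
  [-43, -38, -10, 49, -44, 45, 48, -27] -> [-43, 49, 45, -27] -> 49
  [-41, -12, 32, -7, -28] -> [-41, -7] -> -7
  [24, 13, -9, 38, 26] -> [13, -9] -> 13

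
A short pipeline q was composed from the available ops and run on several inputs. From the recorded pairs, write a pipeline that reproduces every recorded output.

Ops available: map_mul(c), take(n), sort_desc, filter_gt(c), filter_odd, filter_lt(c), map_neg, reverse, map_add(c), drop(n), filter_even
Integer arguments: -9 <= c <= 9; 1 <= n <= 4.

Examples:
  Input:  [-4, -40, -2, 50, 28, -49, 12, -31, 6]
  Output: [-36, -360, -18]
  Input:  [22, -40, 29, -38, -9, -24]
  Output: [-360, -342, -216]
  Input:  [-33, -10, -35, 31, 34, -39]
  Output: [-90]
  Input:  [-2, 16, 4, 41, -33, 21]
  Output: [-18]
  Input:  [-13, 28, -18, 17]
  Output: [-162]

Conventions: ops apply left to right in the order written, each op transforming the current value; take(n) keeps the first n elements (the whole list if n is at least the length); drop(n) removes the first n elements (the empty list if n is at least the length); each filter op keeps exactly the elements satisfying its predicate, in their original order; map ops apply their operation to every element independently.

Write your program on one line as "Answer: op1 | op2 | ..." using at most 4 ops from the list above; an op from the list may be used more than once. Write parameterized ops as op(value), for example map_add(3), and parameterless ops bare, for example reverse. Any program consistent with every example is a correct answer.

map_neg | filter_even | map_mul(-9) | filter_lt(-1)

Check, running the answer program on each example:
  [-4, -40, -2, 50, 28, -49, 12, -31, 6] -> [4, 40, 2, -50, -28, 49, -12, 31, -6] -> [4, 40, 2, -50, -28, -12, -6] -> [-36, -360, -18, 450, 252, 108, 54] -> [-36, -360, -18]
  [22, -40, 29, -38, -9, -24] -> [-22, 40, -29, 38, 9, 24] -> [-22, 40, 38, 24] -> [198, -360, -342, -216] -> [-360, -342, -216]
  [-33, -10, -35, 31, 34, -39] -> [33, 10, 35, -31, -34, 39] -> [10, -34] -> [-90, 306] -> [-90]
  [-2, 16, 4, 41, -33, 21] -> [2, -16, -4, -41, 33, -21] -> [2, -16, -4] -> [-18, 144, 36] -> [-18]
  [-13, 28, -18, 17] -> [13, -28, 18, -17] -> [-28, 18] -> [252, -162] -> [-162]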